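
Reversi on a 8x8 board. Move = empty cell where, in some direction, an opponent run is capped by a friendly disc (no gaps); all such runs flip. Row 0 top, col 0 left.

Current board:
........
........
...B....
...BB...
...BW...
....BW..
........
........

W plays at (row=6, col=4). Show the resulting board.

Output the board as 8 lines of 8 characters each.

Answer: ........
........
...B....
...BB...
...BW...
....WW..
....W...
........

Derivation:
Place W at (6,4); scan 8 dirs for brackets.
Dir NW: first cell '.' (not opp) -> no flip
Dir N: opp run (5,4) capped by W -> flip
Dir NE: first cell 'W' (not opp) -> no flip
Dir W: first cell '.' (not opp) -> no flip
Dir E: first cell '.' (not opp) -> no flip
Dir SW: first cell '.' (not opp) -> no flip
Dir S: first cell '.' (not opp) -> no flip
Dir SE: first cell '.' (not opp) -> no flip
All flips: (5,4)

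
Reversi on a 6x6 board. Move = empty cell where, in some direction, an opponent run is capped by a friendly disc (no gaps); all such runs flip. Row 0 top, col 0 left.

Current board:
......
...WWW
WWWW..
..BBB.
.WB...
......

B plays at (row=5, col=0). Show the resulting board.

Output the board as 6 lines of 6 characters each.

Place B at (5,0); scan 8 dirs for brackets.
Dir NW: edge -> no flip
Dir N: first cell '.' (not opp) -> no flip
Dir NE: opp run (4,1) capped by B -> flip
Dir W: edge -> no flip
Dir E: first cell '.' (not opp) -> no flip
Dir SW: edge -> no flip
Dir S: edge -> no flip
Dir SE: edge -> no flip
All flips: (4,1)

Answer: ......
...WWW
WWWW..
..BBB.
.BB...
B.....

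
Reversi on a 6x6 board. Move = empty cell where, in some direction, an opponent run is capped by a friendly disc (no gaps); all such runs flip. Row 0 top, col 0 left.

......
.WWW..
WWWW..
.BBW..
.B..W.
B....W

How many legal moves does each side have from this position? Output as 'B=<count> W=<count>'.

-- B to move --
(0,0): no bracket -> illegal
(0,1): flips 2 -> legal
(0,2): flips 2 -> legal
(0,3): no bracket -> illegal
(0,4): flips 2 -> legal
(1,0): flips 1 -> legal
(1,4): flips 1 -> legal
(2,4): no bracket -> illegal
(3,0): no bracket -> illegal
(3,4): flips 1 -> legal
(3,5): no bracket -> illegal
(4,2): no bracket -> illegal
(4,3): no bracket -> illegal
(4,5): no bracket -> illegal
(5,3): no bracket -> illegal
(5,4): no bracket -> illegal
B mobility = 6
-- W to move --
(3,0): flips 2 -> legal
(4,0): flips 1 -> legal
(4,2): flips 2 -> legal
(4,3): flips 1 -> legal
(5,1): flips 2 -> legal
(5,2): no bracket -> illegal
W mobility = 5

Answer: B=6 W=5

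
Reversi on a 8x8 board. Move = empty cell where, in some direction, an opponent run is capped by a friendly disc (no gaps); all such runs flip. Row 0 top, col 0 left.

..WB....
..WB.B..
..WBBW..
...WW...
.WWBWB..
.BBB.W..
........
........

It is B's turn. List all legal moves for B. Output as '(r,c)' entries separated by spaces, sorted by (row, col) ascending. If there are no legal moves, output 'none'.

(0,1): flips 2 -> legal
(1,1): flips 1 -> legal
(1,4): no bracket -> illegal
(1,6): flips 2 -> legal
(2,1): flips 2 -> legal
(2,6): flips 1 -> legal
(3,0): flips 1 -> legal
(3,1): flips 3 -> legal
(3,2): flips 1 -> legal
(3,5): flips 2 -> legal
(3,6): no bracket -> illegal
(4,0): flips 2 -> legal
(4,6): no bracket -> illegal
(5,0): no bracket -> illegal
(5,4): flips 2 -> legal
(5,6): no bracket -> illegal
(6,4): no bracket -> illegal
(6,5): flips 1 -> legal
(6,6): no bracket -> illegal

Answer: (0,1) (1,1) (1,6) (2,1) (2,6) (3,0) (3,1) (3,2) (3,5) (4,0) (5,4) (6,5)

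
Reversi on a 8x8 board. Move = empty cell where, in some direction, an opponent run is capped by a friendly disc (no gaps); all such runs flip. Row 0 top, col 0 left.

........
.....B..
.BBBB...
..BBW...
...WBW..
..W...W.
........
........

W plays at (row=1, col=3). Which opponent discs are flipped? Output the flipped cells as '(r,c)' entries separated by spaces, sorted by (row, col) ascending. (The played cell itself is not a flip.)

Dir NW: first cell '.' (not opp) -> no flip
Dir N: first cell '.' (not opp) -> no flip
Dir NE: first cell '.' (not opp) -> no flip
Dir W: first cell '.' (not opp) -> no flip
Dir E: first cell '.' (not opp) -> no flip
Dir SW: opp run (2,2), next='.' -> no flip
Dir S: opp run (2,3) (3,3) capped by W -> flip
Dir SE: opp run (2,4), next='.' -> no flip

Answer: (2,3) (3,3)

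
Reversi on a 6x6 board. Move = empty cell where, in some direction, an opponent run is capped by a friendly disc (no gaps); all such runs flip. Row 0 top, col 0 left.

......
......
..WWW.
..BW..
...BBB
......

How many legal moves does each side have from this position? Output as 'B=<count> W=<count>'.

Answer: B=5 W=5

Derivation:
-- B to move --
(1,1): flips 2 -> legal
(1,2): flips 1 -> legal
(1,3): flips 2 -> legal
(1,4): flips 1 -> legal
(1,5): no bracket -> illegal
(2,1): no bracket -> illegal
(2,5): no bracket -> illegal
(3,1): no bracket -> illegal
(3,4): flips 1 -> legal
(3,5): no bracket -> illegal
(4,2): no bracket -> illegal
B mobility = 5
-- W to move --
(2,1): no bracket -> illegal
(3,1): flips 1 -> legal
(3,4): no bracket -> illegal
(3,5): no bracket -> illegal
(4,1): flips 1 -> legal
(4,2): flips 1 -> legal
(5,2): no bracket -> illegal
(5,3): flips 1 -> legal
(5,4): no bracket -> illegal
(5,5): flips 1 -> legal
W mobility = 5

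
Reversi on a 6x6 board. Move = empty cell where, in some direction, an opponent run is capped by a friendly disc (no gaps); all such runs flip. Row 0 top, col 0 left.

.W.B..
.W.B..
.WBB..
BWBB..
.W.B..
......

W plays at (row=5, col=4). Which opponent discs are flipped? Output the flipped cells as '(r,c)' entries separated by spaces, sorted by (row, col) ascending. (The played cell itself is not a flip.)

Answer: (3,2) (4,3)

Derivation:
Dir NW: opp run (4,3) (3,2) capped by W -> flip
Dir N: first cell '.' (not opp) -> no flip
Dir NE: first cell '.' (not opp) -> no flip
Dir W: first cell '.' (not opp) -> no flip
Dir E: first cell '.' (not opp) -> no flip
Dir SW: edge -> no flip
Dir S: edge -> no flip
Dir SE: edge -> no flip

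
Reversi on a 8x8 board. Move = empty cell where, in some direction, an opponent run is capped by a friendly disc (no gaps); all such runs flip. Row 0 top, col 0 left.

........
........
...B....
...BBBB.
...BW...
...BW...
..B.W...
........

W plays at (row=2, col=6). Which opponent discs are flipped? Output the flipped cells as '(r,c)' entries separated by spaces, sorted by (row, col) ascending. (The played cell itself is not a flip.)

Answer: (3,5)

Derivation:
Dir NW: first cell '.' (not opp) -> no flip
Dir N: first cell '.' (not opp) -> no flip
Dir NE: first cell '.' (not opp) -> no flip
Dir W: first cell '.' (not opp) -> no flip
Dir E: first cell '.' (not opp) -> no flip
Dir SW: opp run (3,5) capped by W -> flip
Dir S: opp run (3,6), next='.' -> no flip
Dir SE: first cell '.' (not opp) -> no flip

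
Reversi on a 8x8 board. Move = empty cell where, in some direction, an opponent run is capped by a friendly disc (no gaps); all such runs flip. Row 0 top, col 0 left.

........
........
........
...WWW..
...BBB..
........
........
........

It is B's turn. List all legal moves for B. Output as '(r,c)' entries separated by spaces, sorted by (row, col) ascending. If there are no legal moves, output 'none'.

(2,2): flips 1 -> legal
(2,3): flips 2 -> legal
(2,4): flips 1 -> legal
(2,5): flips 2 -> legal
(2,6): flips 1 -> legal
(3,2): no bracket -> illegal
(3,6): no bracket -> illegal
(4,2): no bracket -> illegal
(4,6): no bracket -> illegal

Answer: (2,2) (2,3) (2,4) (2,5) (2,6)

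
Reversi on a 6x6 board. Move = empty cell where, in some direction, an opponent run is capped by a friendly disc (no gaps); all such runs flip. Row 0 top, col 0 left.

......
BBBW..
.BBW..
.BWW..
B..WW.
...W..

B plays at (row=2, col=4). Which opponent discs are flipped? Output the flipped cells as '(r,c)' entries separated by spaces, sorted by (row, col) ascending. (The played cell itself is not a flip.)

Dir NW: opp run (1,3), next='.' -> no flip
Dir N: first cell '.' (not opp) -> no flip
Dir NE: first cell '.' (not opp) -> no flip
Dir W: opp run (2,3) capped by B -> flip
Dir E: first cell '.' (not opp) -> no flip
Dir SW: opp run (3,3), next='.' -> no flip
Dir S: first cell '.' (not opp) -> no flip
Dir SE: first cell '.' (not opp) -> no flip

Answer: (2,3)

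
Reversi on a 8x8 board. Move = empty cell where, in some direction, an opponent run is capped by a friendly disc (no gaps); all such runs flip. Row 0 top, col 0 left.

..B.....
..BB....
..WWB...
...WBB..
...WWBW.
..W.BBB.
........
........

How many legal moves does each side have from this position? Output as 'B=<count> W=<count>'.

Answer: B=11 W=12

Derivation:
-- B to move --
(1,1): flips 3 -> legal
(1,4): no bracket -> illegal
(2,1): flips 2 -> legal
(3,1): flips 1 -> legal
(3,2): flips 3 -> legal
(3,6): flips 1 -> legal
(3,7): flips 1 -> legal
(4,1): no bracket -> illegal
(4,2): flips 3 -> legal
(4,7): flips 1 -> legal
(5,1): no bracket -> illegal
(5,3): flips 4 -> legal
(5,7): flips 1 -> legal
(6,1): flips 2 -> legal
(6,2): no bracket -> illegal
(6,3): no bracket -> illegal
B mobility = 11
-- W to move --
(0,1): flips 1 -> legal
(0,3): flips 1 -> legal
(0,4): flips 1 -> legal
(1,1): no bracket -> illegal
(1,4): flips 2 -> legal
(1,5): flips 1 -> legal
(2,1): no bracket -> illegal
(2,5): flips 2 -> legal
(2,6): flips 1 -> legal
(3,6): flips 2 -> legal
(4,7): no bracket -> illegal
(5,3): no bracket -> illegal
(5,7): no bracket -> illegal
(6,3): no bracket -> illegal
(6,4): flips 2 -> legal
(6,5): flips 1 -> legal
(6,6): flips 2 -> legal
(6,7): flips 3 -> legal
W mobility = 12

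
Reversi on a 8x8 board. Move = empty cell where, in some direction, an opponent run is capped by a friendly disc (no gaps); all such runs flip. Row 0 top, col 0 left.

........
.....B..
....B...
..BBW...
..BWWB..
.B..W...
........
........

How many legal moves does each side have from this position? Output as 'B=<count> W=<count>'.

-- B to move --
(2,3): flips 1 -> legal
(2,5): no bracket -> illegal
(3,5): flips 1 -> legal
(5,2): no bracket -> illegal
(5,3): flips 1 -> legal
(5,5): flips 1 -> legal
(6,3): flips 1 -> legal
(6,4): flips 3 -> legal
(6,5): flips 2 -> legal
B mobility = 7
-- W to move --
(0,4): no bracket -> illegal
(0,5): no bracket -> illegal
(0,6): no bracket -> illegal
(1,3): no bracket -> illegal
(1,4): flips 1 -> legal
(1,6): no bracket -> illegal
(2,1): flips 1 -> legal
(2,2): flips 1 -> legal
(2,3): flips 1 -> legal
(2,5): no bracket -> illegal
(2,6): no bracket -> illegal
(3,1): flips 2 -> legal
(3,5): no bracket -> illegal
(3,6): flips 1 -> legal
(4,0): no bracket -> illegal
(4,1): flips 1 -> legal
(4,6): flips 1 -> legal
(5,0): no bracket -> illegal
(5,2): no bracket -> illegal
(5,3): no bracket -> illegal
(5,5): no bracket -> illegal
(5,6): flips 1 -> legal
(6,0): no bracket -> illegal
(6,1): no bracket -> illegal
(6,2): no bracket -> illegal
W mobility = 9

Answer: B=7 W=9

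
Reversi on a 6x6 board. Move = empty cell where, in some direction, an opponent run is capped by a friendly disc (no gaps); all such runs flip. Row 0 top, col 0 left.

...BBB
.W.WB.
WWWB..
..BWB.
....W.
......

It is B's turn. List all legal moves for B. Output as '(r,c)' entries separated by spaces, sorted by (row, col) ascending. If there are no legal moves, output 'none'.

Answer: (1,0) (1,2) (3,1) (4,3) (5,4)

Derivation:
(0,0): no bracket -> illegal
(0,1): no bracket -> illegal
(0,2): no bracket -> illegal
(1,0): flips 1 -> legal
(1,2): flips 2 -> legal
(2,4): no bracket -> illegal
(3,0): no bracket -> illegal
(3,1): flips 2 -> legal
(3,5): no bracket -> illegal
(4,2): no bracket -> illegal
(4,3): flips 1 -> legal
(4,5): no bracket -> illegal
(5,3): no bracket -> illegal
(5,4): flips 1 -> legal
(5,5): no bracket -> illegal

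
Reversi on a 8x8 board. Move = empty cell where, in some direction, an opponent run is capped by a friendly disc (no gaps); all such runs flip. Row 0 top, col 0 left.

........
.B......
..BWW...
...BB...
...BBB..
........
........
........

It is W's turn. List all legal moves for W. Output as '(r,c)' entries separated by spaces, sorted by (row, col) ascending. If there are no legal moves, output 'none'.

(0,0): no bracket -> illegal
(0,1): no bracket -> illegal
(0,2): no bracket -> illegal
(1,0): no bracket -> illegal
(1,2): no bracket -> illegal
(1,3): no bracket -> illegal
(2,0): no bracket -> illegal
(2,1): flips 1 -> legal
(2,5): no bracket -> illegal
(3,1): no bracket -> illegal
(3,2): no bracket -> illegal
(3,5): no bracket -> illegal
(3,6): no bracket -> illegal
(4,2): flips 1 -> legal
(4,6): no bracket -> illegal
(5,2): no bracket -> illegal
(5,3): flips 2 -> legal
(5,4): flips 2 -> legal
(5,5): no bracket -> illegal
(5,6): flips 2 -> legal

Answer: (2,1) (4,2) (5,3) (5,4) (5,6)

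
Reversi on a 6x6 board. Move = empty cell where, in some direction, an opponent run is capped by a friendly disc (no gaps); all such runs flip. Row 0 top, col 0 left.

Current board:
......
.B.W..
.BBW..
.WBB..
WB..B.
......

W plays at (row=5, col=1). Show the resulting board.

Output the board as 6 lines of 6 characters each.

Answer: ......
.B.W..
.BBW..
.WBB..
WW..B.
.W....

Derivation:
Place W at (5,1); scan 8 dirs for brackets.
Dir NW: first cell 'W' (not opp) -> no flip
Dir N: opp run (4,1) capped by W -> flip
Dir NE: first cell '.' (not opp) -> no flip
Dir W: first cell '.' (not opp) -> no flip
Dir E: first cell '.' (not opp) -> no flip
Dir SW: edge -> no flip
Dir S: edge -> no flip
Dir SE: edge -> no flip
All flips: (4,1)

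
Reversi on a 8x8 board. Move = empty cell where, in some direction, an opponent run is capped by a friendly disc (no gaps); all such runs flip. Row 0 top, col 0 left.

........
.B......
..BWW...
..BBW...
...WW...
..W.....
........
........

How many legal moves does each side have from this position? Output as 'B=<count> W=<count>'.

Answer: B=8 W=5

Derivation:
-- B to move --
(1,2): no bracket -> illegal
(1,3): flips 1 -> legal
(1,4): flips 1 -> legal
(1,5): flips 1 -> legal
(2,5): flips 2 -> legal
(3,5): flips 1 -> legal
(4,1): no bracket -> illegal
(4,2): no bracket -> illegal
(4,5): no bracket -> illegal
(5,1): no bracket -> illegal
(5,3): flips 1 -> legal
(5,4): flips 1 -> legal
(5,5): flips 1 -> legal
(6,1): no bracket -> illegal
(6,2): no bracket -> illegal
(6,3): no bracket -> illegal
B mobility = 8
-- W to move --
(0,0): flips 3 -> legal
(0,1): no bracket -> illegal
(0,2): no bracket -> illegal
(1,0): no bracket -> illegal
(1,2): no bracket -> illegal
(1,3): no bracket -> illegal
(2,0): no bracket -> illegal
(2,1): flips 2 -> legal
(3,1): flips 2 -> legal
(4,1): flips 1 -> legal
(4,2): flips 1 -> legal
W mobility = 5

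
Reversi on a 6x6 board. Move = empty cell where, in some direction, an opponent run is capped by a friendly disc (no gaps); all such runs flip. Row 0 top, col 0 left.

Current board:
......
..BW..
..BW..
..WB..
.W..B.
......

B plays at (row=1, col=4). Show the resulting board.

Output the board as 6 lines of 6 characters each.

Answer: ......
..BBB.
..BW..
..WB..
.W..B.
......

Derivation:
Place B at (1,4); scan 8 dirs for brackets.
Dir NW: first cell '.' (not opp) -> no flip
Dir N: first cell '.' (not opp) -> no flip
Dir NE: first cell '.' (not opp) -> no flip
Dir W: opp run (1,3) capped by B -> flip
Dir E: first cell '.' (not opp) -> no flip
Dir SW: opp run (2,3) (3,2) (4,1), next='.' -> no flip
Dir S: first cell '.' (not opp) -> no flip
Dir SE: first cell '.' (not opp) -> no flip
All flips: (1,3)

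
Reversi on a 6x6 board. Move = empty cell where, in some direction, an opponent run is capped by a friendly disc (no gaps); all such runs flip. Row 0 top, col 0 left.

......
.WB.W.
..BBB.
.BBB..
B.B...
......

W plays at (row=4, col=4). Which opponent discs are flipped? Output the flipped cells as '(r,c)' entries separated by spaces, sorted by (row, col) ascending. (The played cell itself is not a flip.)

Dir NW: opp run (3,3) (2,2) capped by W -> flip
Dir N: first cell '.' (not opp) -> no flip
Dir NE: first cell '.' (not opp) -> no flip
Dir W: first cell '.' (not opp) -> no flip
Dir E: first cell '.' (not opp) -> no flip
Dir SW: first cell '.' (not opp) -> no flip
Dir S: first cell '.' (not opp) -> no flip
Dir SE: first cell '.' (not opp) -> no flip

Answer: (2,2) (3,3)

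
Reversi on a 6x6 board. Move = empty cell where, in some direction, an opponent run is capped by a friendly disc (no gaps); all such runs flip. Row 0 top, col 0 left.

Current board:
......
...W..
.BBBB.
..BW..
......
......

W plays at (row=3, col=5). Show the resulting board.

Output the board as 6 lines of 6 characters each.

Answer: ......
...W..
.BBBW.
..BW.W
......
......

Derivation:
Place W at (3,5); scan 8 dirs for brackets.
Dir NW: opp run (2,4) capped by W -> flip
Dir N: first cell '.' (not opp) -> no flip
Dir NE: edge -> no flip
Dir W: first cell '.' (not opp) -> no flip
Dir E: edge -> no flip
Dir SW: first cell '.' (not opp) -> no flip
Dir S: first cell '.' (not opp) -> no flip
Dir SE: edge -> no flip
All flips: (2,4)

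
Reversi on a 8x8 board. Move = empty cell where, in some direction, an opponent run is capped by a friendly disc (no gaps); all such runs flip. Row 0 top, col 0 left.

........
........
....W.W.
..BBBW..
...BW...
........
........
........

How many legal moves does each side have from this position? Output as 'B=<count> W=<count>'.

-- B to move --
(1,3): no bracket -> illegal
(1,4): flips 1 -> legal
(1,5): flips 1 -> legal
(1,6): no bracket -> illegal
(1,7): no bracket -> illegal
(2,3): no bracket -> illegal
(2,5): no bracket -> illegal
(2,7): no bracket -> illegal
(3,6): flips 1 -> legal
(3,7): no bracket -> illegal
(4,5): flips 1 -> legal
(4,6): no bracket -> illegal
(5,3): no bracket -> illegal
(5,4): flips 1 -> legal
(5,5): flips 1 -> legal
B mobility = 6
-- W to move --
(2,1): no bracket -> illegal
(2,2): flips 1 -> legal
(2,3): no bracket -> illegal
(2,5): no bracket -> illegal
(3,1): flips 3 -> legal
(4,1): no bracket -> illegal
(4,2): flips 2 -> legal
(4,5): no bracket -> illegal
(5,2): no bracket -> illegal
(5,3): no bracket -> illegal
(5,4): no bracket -> illegal
W mobility = 3

Answer: B=6 W=3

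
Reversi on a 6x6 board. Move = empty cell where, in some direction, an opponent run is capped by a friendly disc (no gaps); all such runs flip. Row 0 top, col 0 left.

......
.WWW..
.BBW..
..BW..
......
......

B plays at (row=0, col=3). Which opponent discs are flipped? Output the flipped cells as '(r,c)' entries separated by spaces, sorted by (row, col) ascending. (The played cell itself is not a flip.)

Dir NW: edge -> no flip
Dir N: edge -> no flip
Dir NE: edge -> no flip
Dir W: first cell '.' (not opp) -> no flip
Dir E: first cell '.' (not opp) -> no flip
Dir SW: opp run (1,2) capped by B -> flip
Dir S: opp run (1,3) (2,3) (3,3), next='.' -> no flip
Dir SE: first cell '.' (not opp) -> no flip

Answer: (1,2)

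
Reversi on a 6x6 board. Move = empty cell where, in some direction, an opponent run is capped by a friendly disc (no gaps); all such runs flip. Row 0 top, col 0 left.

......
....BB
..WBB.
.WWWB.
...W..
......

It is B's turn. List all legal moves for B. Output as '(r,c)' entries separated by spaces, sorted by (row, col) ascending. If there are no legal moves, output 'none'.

(1,1): no bracket -> illegal
(1,2): no bracket -> illegal
(1,3): no bracket -> illegal
(2,0): no bracket -> illegal
(2,1): flips 1 -> legal
(3,0): flips 3 -> legal
(4,0): no bracket -> illegal
(4,1): flips 1 -> legal
(4,2): flips 1 -> legal
(4,4): no bracket -> illegal
(5,2): flips 1 -> legal
(5,3): flips 2 -> legal
(5,4): no bracket -> illegal

Answer: (2,1) (3,0) (4,1) (4,2) (5,2) (5,3)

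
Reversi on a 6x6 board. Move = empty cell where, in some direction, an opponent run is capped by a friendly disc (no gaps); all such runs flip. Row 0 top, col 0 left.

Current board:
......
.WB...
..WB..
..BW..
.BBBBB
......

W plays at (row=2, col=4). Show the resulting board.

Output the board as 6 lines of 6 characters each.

Place W at (2,4); scan 8 dirs for brackets.
Dir NW: first cell '.' (not opp) -> no flip
Dir N: first cell '.' (not opp) -> no flip
Dir NE: first cell '.' (not opp) -> no flip
Dir W: opp run (2,3) capped by W -> flip
Dir E: first cell '.' (not opp) -> no flip
Dir SW: first cell 'W' (not opp) -> no flip
Dir S: first cell '.' (not opp) -> no flip
Dir SE: first cell '.' (not opp) -> no flip
All flips: (2,3)

Answer: ......
.WB...
..WWW.
..BW..
.BBBBB
......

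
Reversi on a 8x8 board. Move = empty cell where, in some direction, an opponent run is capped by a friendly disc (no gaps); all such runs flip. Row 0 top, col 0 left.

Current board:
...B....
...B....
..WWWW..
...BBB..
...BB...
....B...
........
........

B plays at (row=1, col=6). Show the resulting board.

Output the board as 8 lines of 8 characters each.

Place B at (1,6); scan 8 dirs for brackets.
Dir NW: first cell '.' (not opp) -> no flip
Dir N: first cell '.' (not opp) -> no flip
Dir NE: first cell '.' (not opp) -> no flip
Dir W: first cell '.' (not opp) -> no flip
Dir E: first cell '.' (not opp) -> no flip
Dir SW: opp run (2,5) capped by B -> flip
Dir S: first cell '.' (not opp) -> no flip
Dir SE: first cell '.' (not opp) -> no flip
All flips: (2,5)

Answer: ...B....
...B..B.
..WWWB..
...BBB..
...BB...
....B...
........
........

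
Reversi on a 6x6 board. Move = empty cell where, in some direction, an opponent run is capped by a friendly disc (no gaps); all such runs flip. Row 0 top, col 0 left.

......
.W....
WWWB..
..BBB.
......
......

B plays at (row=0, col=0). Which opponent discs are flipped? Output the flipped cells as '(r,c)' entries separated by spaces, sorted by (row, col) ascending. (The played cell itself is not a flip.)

Dir NW: edge -> no flip
Dir N: edge -> no flip
Dir NE: edge -> no flip
Dir W: edge -> no flip
Dir E: first cell '.' (not opp) -> no flip
Dir SW: edge -> no flip
Dir S: first cell '.' (not opp) -> no flip
Dir SE: opp run (1,1) (2,2) capped by B -> flip

Answer: (1,1) (2,2)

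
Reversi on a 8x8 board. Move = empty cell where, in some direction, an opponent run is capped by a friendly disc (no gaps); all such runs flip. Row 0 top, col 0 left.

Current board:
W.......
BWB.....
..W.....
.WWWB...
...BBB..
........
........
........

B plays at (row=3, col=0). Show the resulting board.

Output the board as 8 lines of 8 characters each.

Place B at (3,0); scan 8 dirs for brackets.
Dir NW: edge -> no flip
Dir N: first cell '.' (not opp) -> no flip
Dir NE: first cell '.' (not opp) -> no flip
Dir W: edge -> no flip
Dir E: opp run (3,1) (3,2) (3,3) capped by B -> flip
Dir SW: edge -> no flip
Dir S: first cell '.' (not opp) -> no flip
Dir SE: first cell '.' (not opp) -> no flip
All flips: (3,1) (3,2) (3,3)

Answer: W.......
BWB.....
..W.....
BBBBB...
...BBB..
........
........
........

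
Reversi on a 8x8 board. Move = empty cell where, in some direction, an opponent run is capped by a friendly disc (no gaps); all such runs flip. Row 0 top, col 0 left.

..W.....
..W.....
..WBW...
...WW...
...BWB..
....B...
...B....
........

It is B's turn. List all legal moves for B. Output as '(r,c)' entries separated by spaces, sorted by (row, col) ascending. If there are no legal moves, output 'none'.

Answer: (0,1) (1,4) (2,1) (2,5)

Derivation:
(0,1): flips 1 -> legal
(0,3): no bracket -> illegal
(1,1): no bracket -> illegal
(1,3): no bracket -> illegal
(1,4): flips 3 -> legal
(1,5): no bracket -> illegal
(2,1): flips 1 -> legal
(2,5): flips 2 -> legal
(3,1): no bracket -> illegal
(3,2): no bracket -> illegal
(3,5): no bracket -> illegal
(4,2): no bracket -> illegal
(5,3): no bracket -> illegal
(5,5): no bracket -> illegal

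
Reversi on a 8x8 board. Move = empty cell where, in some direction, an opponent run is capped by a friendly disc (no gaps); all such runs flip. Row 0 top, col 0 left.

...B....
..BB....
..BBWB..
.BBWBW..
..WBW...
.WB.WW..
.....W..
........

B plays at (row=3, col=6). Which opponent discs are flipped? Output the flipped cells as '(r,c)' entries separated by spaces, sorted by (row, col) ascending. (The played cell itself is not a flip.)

Dir NW: first cell 'B' (not opp) -> no flip
Dir N: first cell '.' (not opp) -> no flip
Dir NE: first cell '.' (not opp) -> no flip
Dir W: opp run (3,5) capped by B -> flip
Dir E: first cell '.' (not opp) -> no flip
Dir SW: first cell '.' (not opp) -> no flip
Dir S: first cell '.' (not opp) -> no flip
Dir SE: first cell '.' (not opp) -> no flip

Answer: (3,5)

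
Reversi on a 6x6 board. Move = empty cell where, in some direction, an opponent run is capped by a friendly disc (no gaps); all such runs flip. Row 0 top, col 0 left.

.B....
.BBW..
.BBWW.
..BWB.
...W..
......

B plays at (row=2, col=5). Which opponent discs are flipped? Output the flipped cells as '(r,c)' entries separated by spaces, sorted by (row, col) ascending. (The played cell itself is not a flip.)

Answer: (2,3) (2,4)

Derivation:
Dir NW: first cell '.' (not opp) -> no flip
Dir N: first cell '.' (not opp) -> no flip
Dir NE: edge -> no flip
Dir W: opp run (2,4) (2,3) capped by B -> flip
Dir E: edge -> no flip
Dir SW: first cell 'B' (not opp) -> no flip
Dir S: first cell '.' (not opp) -> no flip
Dir SE: edge -> no flip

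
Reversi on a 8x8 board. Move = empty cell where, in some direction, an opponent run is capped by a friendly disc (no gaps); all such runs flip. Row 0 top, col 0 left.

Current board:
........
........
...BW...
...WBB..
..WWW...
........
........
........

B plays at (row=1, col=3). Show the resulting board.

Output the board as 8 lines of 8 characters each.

Answer: ........
...B....
...BB...
...WBB..
..WWW...
........
........
........

Derivation:
Place B at (1,3); scan 8 dirs for brackets.
Dir NW: first cell '.' (not opp) -> no flip
Dir N: first cell '.' (not opp) -> no flip
Dir NE: first cell '.' (not opp) -> no flip
Dir W: first cell '.' (not opp) -> no flip
Dir E: first cell '.' (not opp) -> no flip
Dir SW: first cell '.' (not opp) -> no flip
Dir S: first cell 'B' (not opp) -> no flip
Dir SE: opp run (2,4) capped by B -> flip
All flips: (2,4)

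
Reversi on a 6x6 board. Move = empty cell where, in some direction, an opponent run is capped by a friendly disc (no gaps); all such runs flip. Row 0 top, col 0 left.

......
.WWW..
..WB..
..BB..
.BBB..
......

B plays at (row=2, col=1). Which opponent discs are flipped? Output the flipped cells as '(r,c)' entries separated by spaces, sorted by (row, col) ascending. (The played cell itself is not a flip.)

Answer: (2,2)

Derivation:
Dir NW: first cell '.' (not opp) -> no flip
Dir N: opp run (1,1), next='.' -> no flip
Dir NE: opp run (1,2), next='.' -> no flip
Dir W: first cell '.' (not opp) -> no flip
Dir E: opp run (2,2) capped by B -> flip
Dir SW: first cell '.' (not opp) -> no flip
Dir S: first cell '.' (not opp) -> no flip
Dir SE: first cell 'B' (not opp) -> no flip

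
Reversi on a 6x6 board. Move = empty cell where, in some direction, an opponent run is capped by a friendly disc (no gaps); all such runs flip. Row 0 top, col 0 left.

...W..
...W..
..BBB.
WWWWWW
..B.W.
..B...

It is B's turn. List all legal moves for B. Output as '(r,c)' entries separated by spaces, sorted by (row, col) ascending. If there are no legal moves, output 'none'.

(0,2): flips 1 -> legal
(0,4): flips 1 -> legal
(1,2): no bracket -> illegal
(1,4): no bracket -> illegal
(2,0): flips 1 -> legal
(2,1): no bracket -> illegal
(2,5): no bracket -> illegal
(4,0): flips 1 -> legal
(4,1): flips 1 -> legal
(4,3): flips 1 -> legal
(4,5): flips 1 -> legal
(5,3): no bracket -> illegal
(5,4): flips 2 -> legal
(5,5): flips 2 -> legal

Answer: (0,2) (0,4) (2,0) (4,0) (4,1) (4,3) (4,5) (5,4) (5,5)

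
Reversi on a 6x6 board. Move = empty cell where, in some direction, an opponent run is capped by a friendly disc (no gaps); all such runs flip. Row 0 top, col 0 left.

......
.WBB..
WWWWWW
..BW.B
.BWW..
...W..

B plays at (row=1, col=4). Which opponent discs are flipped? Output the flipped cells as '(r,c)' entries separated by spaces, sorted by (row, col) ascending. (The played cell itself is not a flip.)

Dir NW: first cell '.' (not opp) -> no flip
Dir N: first cell '.' (not opp) -> no flip
Dir NE: first cell '.' (not opp) -> no flip
Dir W: first cell 'B' (not opp) -> no flip
Dir E: first cell '.' (not opp) -> no flip
Dir SW: opp run (2,3) capped by B -> flip
Dir S: opp run (2,4), next='.' -> no flip
Dir SE: opp run (2,5), next=edge -> no flip

Answer: (2,3)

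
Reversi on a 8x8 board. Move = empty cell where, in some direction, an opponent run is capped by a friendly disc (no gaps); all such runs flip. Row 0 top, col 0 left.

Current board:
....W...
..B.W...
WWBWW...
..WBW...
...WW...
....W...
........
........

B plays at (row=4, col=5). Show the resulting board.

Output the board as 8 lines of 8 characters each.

Answer: ....W...
..B.W...
WWBBW...
..WBB...
...WWB..
....W...
........
........

Derivation:
Place B at (4,5); scan 8 dirs for brackets.
Dir NW: opp run (3,4) (2,3) capped by B -> flip
Dir N: first cell '.' (not opp) -> no flip
Dir NE: first cell '.' (not opp) -> no flip
Dir W: opp run (4,4) (4,3), next='.' -> no flip
Dir E: first cell '.' (not opp) -> no flip
Dir SW: opp run (5,4), next='.' -> no flip
Dir S: first cell '.' (not opp) -> no flip
Dir SE: first cell '.' (not opp) -> no flip
All flips: (2,3) (3,4)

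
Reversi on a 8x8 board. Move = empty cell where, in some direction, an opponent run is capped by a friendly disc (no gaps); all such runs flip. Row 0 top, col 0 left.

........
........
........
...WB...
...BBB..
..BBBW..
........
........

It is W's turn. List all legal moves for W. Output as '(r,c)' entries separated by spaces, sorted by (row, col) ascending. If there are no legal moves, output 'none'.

Answer: (3,5) (5,1) (6,3)

Derivation:
(2,3): no bracket -> illegal
(2,4): no bracket -> illegal
(2,5): no bracket -> illegal
(3,2): no bracket -> illegal
(3,5): flips 2 -> legal
(3,6): no bracket -> illegal
(4,1): no bracket -> illegal
(4,2): no bracket -> illegal
(4,6): no bracket -> illegal
(5,1): flips 3 -> legal
(5,6): no bracket -> illegal
(6,1): no bracket -> illegal
(6,2): no bracket -> illegal
(6,3): flips 2 -> legal
(6,4): no bracket -> illegal
(6,5): no bracket -> illegal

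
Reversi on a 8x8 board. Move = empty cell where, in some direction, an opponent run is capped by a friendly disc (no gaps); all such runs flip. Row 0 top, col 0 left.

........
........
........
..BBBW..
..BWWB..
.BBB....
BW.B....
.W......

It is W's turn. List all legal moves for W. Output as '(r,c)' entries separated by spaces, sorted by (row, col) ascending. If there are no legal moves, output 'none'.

Answer: (2,1) (2,2) (2,3) (2,4) (2,5) (3,1) (4,1) (4,6) (5,5) (6,2) (7,3)

Derivation:
(2,1): flips 1 -> legal
(2,2): flips 1 -> legal
(2,3): flips 1 -> legal
(2,4): flips 1 -> legal
(2,5): flips 1 -> legal
(3,1): flips 3 -> legal
(3,6): no bracket -> illegal
(4,0): no bracket -> illegal
(4,1): flips 2 -> legal
(4,6): flips 1 -> legal
(5,0): no bracket -> illegal
(5,4): no bracket -> illegal
(5,5): flips 1 -> legal
(5,6): no bracket -> illegal
(6,2): flips 1 -> legal
(6,4): no bracket -> illegal
(7,0): no bracket -> illegal
(7,2): no bracket -> illegal
(7,3): flips 2 -> legal
(7,4): no bracket -> illegal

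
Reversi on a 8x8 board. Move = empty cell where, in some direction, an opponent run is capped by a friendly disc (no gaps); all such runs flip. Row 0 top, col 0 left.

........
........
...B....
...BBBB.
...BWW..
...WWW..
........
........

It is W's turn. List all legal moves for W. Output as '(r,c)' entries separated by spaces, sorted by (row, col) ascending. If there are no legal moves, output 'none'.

(1,2): flips 2 -> legal
(1,3): flips 3 -> legal
(1,4): no bracket -> illegal
(2,2): flips 1 -> legal
(2,4): flips 1 -> legal
(2,5): flips 1 -> legal
(2,6): flips 1 -> legal
(2,7): flips 1 -> legal
(3,2): flips 1 -> legal
(3,7): no bracket -> illegal
(4,2): flips 1 -> legal
(4,6): no bracket -> illegal
(4,7): no bracket -> illegal
(5,2): no bracket -> illegal

Answer: (1,2) (1,3) (2,2) (2,4) (2,5) (2,6) (2,7) (3,2) (4,2)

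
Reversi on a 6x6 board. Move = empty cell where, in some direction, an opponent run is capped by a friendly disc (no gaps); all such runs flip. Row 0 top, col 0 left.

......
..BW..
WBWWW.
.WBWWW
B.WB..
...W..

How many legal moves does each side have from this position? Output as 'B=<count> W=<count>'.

Answer: B=8 W=6

Derivation:
-- B to move --
(0,2): no bracket -> illegal
(0,3): flips 3 -> legal
(0,4): flips 3 -> legal
(1,0): no bracket -> illegal
(1,1): no bracket -> illegal
(1,4): flips 2 -> legal
(1,5): no bracket -> illegal
(2,5): flips 4 -> legal
(3,0): flips 1 -> legal
(4,1): flips 2 -> legal
(4,4): no bracket -> illegal
(4,5): flips 2 -> legal
(5,1): no bracket -> illegal
(5,2): flips 1 -> legal
(5,4): no bracket -> illegal
B mobility = 8
-- W to move --
(0,1): flips 1 -> legal
(0,2): flips 1 -> legal
(0,3): no bracket -> illegal
(1,0): no bracket -> illegal
(1,1): flips 2 -> legal
(3,0): no bracket -> illegal
(4,1): flips 1 -> legal
(4,4): flips 1 -> legal
(5,0): no bracket -> illegal
(5,1): no bracket -> illegal
(5,2): flips 1 -> legal
(5,4): no bracket -> illegal
W mobility = 6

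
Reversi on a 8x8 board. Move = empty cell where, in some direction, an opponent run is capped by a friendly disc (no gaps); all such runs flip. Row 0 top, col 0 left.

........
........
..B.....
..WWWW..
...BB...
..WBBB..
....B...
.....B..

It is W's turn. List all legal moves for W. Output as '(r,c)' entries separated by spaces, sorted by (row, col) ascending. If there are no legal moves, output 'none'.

(1,1): flips 1 -> legal
(1,2): flips 1 -> legal
(1,3): no bracket -> illegal
(2,1): no bracket -> illegal
(2,3): no bracket -> illegal
(3,1): no bracket -> illegal
(4,2): no bracket -> illegal
(4,5): no bracket -> illegal
(4,6): no bracket -> illegal
(5,6): flips 3 -> legal
(6,2): flips 2 -> legal
(6,3): flips 2 -> legal
(6,5): flips 2 -> legal
(6,6): flips 2 -> legal
(7,3): no bracket -> illegal
(7,4): flips 3 -> legal
(7,6): no bracket -> illegal

Answer: (1,1) (1,2) (5,6) (6,2) (6,3) (6,5) (6,6) (7,4)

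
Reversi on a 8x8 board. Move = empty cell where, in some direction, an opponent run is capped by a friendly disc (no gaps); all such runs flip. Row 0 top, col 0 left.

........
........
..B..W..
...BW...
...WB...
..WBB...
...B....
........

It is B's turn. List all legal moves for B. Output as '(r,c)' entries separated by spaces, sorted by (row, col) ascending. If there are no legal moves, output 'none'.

Answer: (2,4) (3,2) (3,5) (4,1) (4,2) (5,1)

Derivation:
(1,4): no bracket -> illegal
(1,5): no bracket -> illegal
(1,6): no bracket -> illegal
(2,3): no bracket -> illegal
(2,4): flips 1 -> legal
(2,6): no bracket -> illegal
(3,2): flips 1 -> legal
(3,5): flips 1 -> legal
(3,6): no bracket -> illegal
(4,1): flips 1 -> legal
(4,2): flips 1 -> legal
(4,5): no bracket -> illegal
(5,1): flips 1 -> legal
(6,1): no bracket -> illegal
(6,2): no bracket -> illegal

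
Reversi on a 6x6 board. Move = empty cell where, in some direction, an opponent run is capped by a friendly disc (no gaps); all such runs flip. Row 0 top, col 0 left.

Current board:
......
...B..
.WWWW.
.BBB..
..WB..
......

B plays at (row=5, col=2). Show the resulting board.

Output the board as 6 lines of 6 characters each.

Place B at (5,2); scan 8 dirs for brackets.
Dir NW: first cell '.' (not opp) -> no flip
Dir N: opp run (4,2) capped by B -> flip
Dir NE: first cell 'B' (not opp) -> no flip
Dir W: first cell '.' (not opp) -> no flip
Dir E: first cell '.' (not opp) -> no flip
Dir SW: edge -> no flip
Dir S: edge -> no flip
Dir SE: edge -> no flip
All flips: (4,2)

Answer: ......
...B..
.WWWW.
.BBB..
..BB..
..B...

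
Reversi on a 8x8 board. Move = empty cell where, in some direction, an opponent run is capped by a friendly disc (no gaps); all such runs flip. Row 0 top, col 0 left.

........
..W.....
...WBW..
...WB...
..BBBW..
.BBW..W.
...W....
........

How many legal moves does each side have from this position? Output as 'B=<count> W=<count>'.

-- B to move --
(0,1): flips 2 -> legal
(0,2): no bracket -> illegal
(0,3): no bracket -> illegal
(1,1): no bracket -> illegal
(1,3): flips 2 -> legal
(1,4): no bracket -> illegal
(1,5): no bracket -> illegal
(1,6): flips 1 -> legal
(2,1): no bracket -> illegal
(2,2): flips 2 -> legal
(2,6): flips 1 -> legal
(3,2): flips 1 -> legal
(3,5): no bracket -> illegal
(3,6): no bracket -> illegal
(4,6): flips 1 -> legal
(4,7): no bracket -> illegal
(5,4): flips 1 -> legal
(5,5): no bracket -> illegal
(5,7): no bracket -> illegal
(6,2): flips 1 -> legal
(6,4): flips 1 -> legal
(6,5): no bracket -> illegal
(6,6): no bracket -> illegal
(6,7): flips 2 -> legal
(7,2): no bracket -> illegal
(7,3): flips 2 -> legal
(7,4): flips 1 -> legal
B mobility = 13
-- W to move --
(1,3): no bracket -> illegal
(1,4): no bracket -> illegal
(1,5): flips 1 -> legal
(3,1): flips 1 -> legal
(3,2): no bracket -> illegal
(3,5): flips 2 -> legal
(4,0): no bracket -> illegal
(4,1): flips 4 -> legal
(5,0): flips 2 -> legal
(5,4): no bracket -> illegal
(5,5): flips 1 -> legal
(6,0): flips 2 -> legal
(6,1): flips 3 -> legal
(6,2): no bracket -> illegal
W mobility = 8

Answer: B=13 W=8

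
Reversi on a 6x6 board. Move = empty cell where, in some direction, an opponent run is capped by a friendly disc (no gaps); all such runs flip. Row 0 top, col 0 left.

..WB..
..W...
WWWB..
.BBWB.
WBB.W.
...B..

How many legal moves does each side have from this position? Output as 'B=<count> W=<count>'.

Answer: B=9 W=9

Derivation:
-- B to move --
(0,1): flips 2 -> legal
(1,0): flips 1 -> legal
(1,1): flips 1 -> legal
(1,3): flips 1 -> legal
(2,4): flips 1 -> legal
(3,0): flips 2 -> legal
(3,5): flips 1 -> legal
(4,3): flips 1 -> legal
(4,5): no bracket -> illegal
(5,0): no bracket -> illegal
(5,1): no bracket -> illegal
(5,4): flips 1 -> legal
(5,5): no bracket -> illegal
B mobility = 9
-- W to move --
(0,4): flips 1 -> legal
(1,3): flips 1 -> legal
(1,4): no bracket -> illegal
(2,4): flips 2 -> legal
(2,5): no bracket -> illegal
(3,0): flips 2 -> legal
(3,5): flips 1 -> legal
(4,3): flips 3 -> legal
(4,5): flips 2 -> legal
(5,0): no bracket -> illegal
(5,1): flips 3 -> legal
(5,2): flips 2 -> legal
(5,4): no bracket -> illegal
W mobility = 9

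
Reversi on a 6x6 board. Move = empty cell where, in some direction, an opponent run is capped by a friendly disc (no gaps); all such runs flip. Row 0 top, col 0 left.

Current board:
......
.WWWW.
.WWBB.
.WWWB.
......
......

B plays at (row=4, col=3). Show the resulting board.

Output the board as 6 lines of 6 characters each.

Answer: ......
.WWWW.
.WWBB.
.WWBB.
...B..
......

Derivation:
Place B at (4,3); scan 8 dirs for brackets.
Dir NW: opp run (3,2) (2,1), next='.' -> no flip
Dir N: opp run (3,3) capped by B -> flip
Dir NE: first cell 'B' (not opp) -> no flip
Dir W: first cell '.' (not opp) -> no flip
Dir E: first cell '.' (not opp) -> no flip
Dir SW: first cell '.' (not opp) -> no flip
Dir S: first cell '.' (not opp) -> no flip
Dir SE: first cell '.' (not opp) -> no flip
All flips: (3,3)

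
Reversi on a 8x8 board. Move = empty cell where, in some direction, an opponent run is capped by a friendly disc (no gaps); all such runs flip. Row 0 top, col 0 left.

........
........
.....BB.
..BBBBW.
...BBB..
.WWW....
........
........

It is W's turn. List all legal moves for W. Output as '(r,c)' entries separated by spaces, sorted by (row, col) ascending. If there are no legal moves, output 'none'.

(1,4): flips 1 -> legal
(1,5): no bracket -> illegal
(1,6): flips 4 -> legal
(1,7): flips 3 -> legal
(2,1): no bracket -> illegal
(2,2): no bracket -> illegal
(2,3): flips 2 -> legal
(2,4): no bracket -> illegal
(2,7): no bracket -> illegal
(3,1): flips 4 -> legal
(3,7): no bracket -> illegal
(4,1): no bracket -> illegal
(4,2): no bracket -> illegal
(4,6): no bracket -> illegal
(5,4): flips 1 -> legal
(5,5): no bracket -> illegal
(5,6): no bracket -> illegal

Answer: (1,4) (1,6) (1,7) (2,3) (3,1) (5,4)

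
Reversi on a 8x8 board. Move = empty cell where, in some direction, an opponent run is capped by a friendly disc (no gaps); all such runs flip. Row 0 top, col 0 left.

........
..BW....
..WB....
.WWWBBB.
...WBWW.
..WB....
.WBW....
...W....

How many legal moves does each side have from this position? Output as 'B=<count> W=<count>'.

-- B to move --
(0,2): no bracket -> illegal
(0,3): flips 1 -> legal
(0,4): no bracket -> illegal
(1,1): flips 2 -> legal
(1,4): flips 1 -> legal
(2,0): no bracket -> illegal
(2,1): flips 1 -> legal
(2,4): no bracket -> illegal
(3,0): flips 3 -> legal
(3,7): no bracket -> illegal
(4,0): no bracket -> illegal
(4,1): flips 1 -> legal
(4,2): flips 4 -> legal
(4,7): flips 2 -> legal
(5,0): no bracket -> illegal
(5,1): flips 1 -> legal
(5,4): flips 1 -> legal
(5,5): flips 1 -> legal
(5,6): flips 2 -> legal
(5,7): flips 1 -> legal
(6,0): flips 1 -> legal
(6,4): flips 1 -> legal
(7,0): flips 3 -> legal
(7,1): no bracket -> illegal
(7,2): no bracket -> illegal
(7,4): no bracket -> illegal
B mobility = 16
-- W to move --
(0,1): flips 3 -> legal
(0,2): flips 1 -> legal
(0,3): no bracket -> illegal
(1,1): flips 1 -> legal
(1,4): flips 1 -> legal
(2,1): no bracket -> illegal
(2,4): flips 2 -> legal
(2,5): flips 2 -> legal
(2,6): flips 1 -> legal
(2,7): flips 1 -> legal
(3,7): flips 3 -> legal
(4,2): no bracket -> illegal
(4,7): no bracket -> illegal
(5,1): flips 1 -> legal
(5,4): flips 1 -> legal
(5,5): flips 1 -> legal
(6,4): no bracket -> illegal
(7,1): no bracket -> illegal
(7,2): flips 1 -> legal
W mobility = 13

Answer: B=16 W=13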